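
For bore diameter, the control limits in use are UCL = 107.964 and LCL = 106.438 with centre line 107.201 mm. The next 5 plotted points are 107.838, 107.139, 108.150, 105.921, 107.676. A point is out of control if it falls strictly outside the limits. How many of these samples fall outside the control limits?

2

Compare each point to [106.438, 107.964]: sample 3 = 108.150 > UCL; sample 4 = 105.921 < LCL.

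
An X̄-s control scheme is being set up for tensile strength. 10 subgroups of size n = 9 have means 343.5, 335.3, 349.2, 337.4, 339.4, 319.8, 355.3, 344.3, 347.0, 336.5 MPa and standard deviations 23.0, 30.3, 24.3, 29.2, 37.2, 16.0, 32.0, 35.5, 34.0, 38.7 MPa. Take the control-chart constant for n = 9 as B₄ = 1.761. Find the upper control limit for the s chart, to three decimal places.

s̄ = (23.0 + 30.3 + 24.3 + 29.2 + 37.2 + 16.0 + 32.0 + 35.5 + 34.0 + 38.7) / 10 = 30.0200
UCL_s = B₄·s̄ = 1.761 × 30.0200 = 52.8652

52.865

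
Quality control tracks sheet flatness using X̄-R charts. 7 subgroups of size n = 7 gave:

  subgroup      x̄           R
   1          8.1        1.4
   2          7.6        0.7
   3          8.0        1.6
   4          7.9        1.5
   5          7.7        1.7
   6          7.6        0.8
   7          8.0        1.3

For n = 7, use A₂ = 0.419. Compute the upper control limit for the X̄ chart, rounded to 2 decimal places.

8.38

X̄̄ = (8.1 + 7.6 + 8.0 + 7.9 + 7.7 + 7.6 + 8.0) / 7 = 54.9000 / 7 = 7.8429
R̄ = (1.4 + 0.7 + 1.6 + 1.5 + 1.7 + 0.8 + 1.3) / 7 = 9.0000 / 7 = 1.2857
UCL = X̄̄ + A₂·R̄ = 7.8429 + 0.419 × 1.2857 = 8.3816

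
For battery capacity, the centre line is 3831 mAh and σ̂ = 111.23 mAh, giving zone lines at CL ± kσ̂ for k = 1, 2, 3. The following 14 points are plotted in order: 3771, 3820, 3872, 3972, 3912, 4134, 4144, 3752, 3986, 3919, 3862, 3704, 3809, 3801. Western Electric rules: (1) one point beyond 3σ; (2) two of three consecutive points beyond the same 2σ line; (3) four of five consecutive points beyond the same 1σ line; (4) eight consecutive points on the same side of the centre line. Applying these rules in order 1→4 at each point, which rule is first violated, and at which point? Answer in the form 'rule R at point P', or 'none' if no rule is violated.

rule 2 at point 7

Zone of each point (C = within 1σ̂, B = 1σ̂–2σ̂, A = 2σ̂–3σ̂, * = beyond 3σ̂; sign = side of CL): 1:-C, 2:-C, 3:+C, 4:+B, 5:+C, 6:+A, 7:+A, 8:-C, 9:+B, 10:+C, 11:+C, 12:-B, 13:-C, 14:-C
Rule 2 (two of three consecutive points beyond the same 2σ limit) is satisfied at point 7.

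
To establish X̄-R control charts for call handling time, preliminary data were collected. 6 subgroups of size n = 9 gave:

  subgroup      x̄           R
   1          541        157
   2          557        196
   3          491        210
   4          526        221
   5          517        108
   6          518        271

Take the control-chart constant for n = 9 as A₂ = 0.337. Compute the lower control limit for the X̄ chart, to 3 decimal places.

X̄̄ = (541 + 557 + 491 + 526 + 517 + 518) / 6 = 3150.0000 / 6 = 525.0000
R̄ = (157 + 196 + 210 + 221 + 108 + 271) / 6 = 1163.0000 / 6 = 193.8333
LCL = X̄̄ − A₂·R̄ = 525.0000 − 0.337 × 193.8333 = 459.6782

459.678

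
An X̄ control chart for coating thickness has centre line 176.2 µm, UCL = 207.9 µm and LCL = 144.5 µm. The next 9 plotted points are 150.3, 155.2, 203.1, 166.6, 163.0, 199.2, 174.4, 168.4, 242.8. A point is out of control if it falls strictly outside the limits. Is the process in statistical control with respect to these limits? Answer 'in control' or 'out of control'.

Compare each point to [144.5, 207.9]: sample 9 = 242.8 > UCL.

out of control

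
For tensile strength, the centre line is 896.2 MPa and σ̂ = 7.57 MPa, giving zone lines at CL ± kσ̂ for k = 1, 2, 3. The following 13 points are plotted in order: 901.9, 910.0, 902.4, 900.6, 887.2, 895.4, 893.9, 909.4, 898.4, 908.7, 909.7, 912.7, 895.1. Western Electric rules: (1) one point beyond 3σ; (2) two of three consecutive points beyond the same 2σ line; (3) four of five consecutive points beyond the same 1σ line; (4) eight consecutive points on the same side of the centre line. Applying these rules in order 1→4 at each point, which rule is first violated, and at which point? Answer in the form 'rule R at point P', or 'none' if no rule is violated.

Zone of each point (C = within 1σ̂, B = 1σ̂–2σ̂, A = 2σ̂–3σ̂, * = beyond 3σ̂; sign = side of CL): 1:+C, 2:+B, 3:+C, 4:+C, 5:-B, 6:-C, 7:-C, 8:+B, 9:+C, 10:+B, 11:+B, 12:+A, 13:-C
Rule 3 (four of five consecutive points beyond the same 1σ limit) is satisfied at point 12.

rule 3 at point 12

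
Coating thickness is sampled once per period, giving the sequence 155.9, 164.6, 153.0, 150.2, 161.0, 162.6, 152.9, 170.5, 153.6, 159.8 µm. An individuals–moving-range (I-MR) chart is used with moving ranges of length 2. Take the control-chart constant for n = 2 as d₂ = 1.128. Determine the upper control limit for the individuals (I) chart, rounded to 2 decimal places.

X̄ = (155.9 + 164.6 + 153.0 + 150.2 + 161.0 + 162.6 + 152.9 + 170.5 + 153.6 + 159.8) / 10 = 158.4100
Moving ranges: 8.7, 11.6, 2.8, 10.8, 1.6, 9.7, 17.6, 16.9, 6.2; M̄R̄ = 85.9000 / 9 = 9.5444
UCL = X̄ + 3·M̄R̄/d₂ = 158.4100 + 3 × 9.5444 / 1.128 = 183.7942

183.79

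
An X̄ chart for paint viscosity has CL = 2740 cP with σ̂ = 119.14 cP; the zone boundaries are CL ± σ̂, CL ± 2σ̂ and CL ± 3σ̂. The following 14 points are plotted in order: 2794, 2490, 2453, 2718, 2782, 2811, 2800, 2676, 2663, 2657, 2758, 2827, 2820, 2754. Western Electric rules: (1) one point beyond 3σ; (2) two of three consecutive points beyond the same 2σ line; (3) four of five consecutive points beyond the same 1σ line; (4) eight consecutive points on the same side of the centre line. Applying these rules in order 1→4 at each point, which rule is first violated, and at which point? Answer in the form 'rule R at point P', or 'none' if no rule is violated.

Zone of each point (C = within 1σ̂, B = 1σ̂–2σ̂, A = 2σ̂–3σ̂, * = beyond 3σ̂; sign = side of CL): 1:+C, 2:-A, 3:-A, 4:-C, 5:+C, 6:+C, 7:+C, 8:-C, 9:-C, 10:-C, 11:+C, 12:+C, 13:+C, 14:+C
Rule 2 (two of three consecutive points beyond the same 2σ limit) is satisfied at point 3.

rule 2 at point 3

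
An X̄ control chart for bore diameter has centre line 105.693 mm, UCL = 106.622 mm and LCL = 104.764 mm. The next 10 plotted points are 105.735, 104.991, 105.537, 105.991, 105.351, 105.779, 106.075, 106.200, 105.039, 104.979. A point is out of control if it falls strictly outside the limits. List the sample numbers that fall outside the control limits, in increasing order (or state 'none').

none

All 10 points lie within [104.764, 106.622].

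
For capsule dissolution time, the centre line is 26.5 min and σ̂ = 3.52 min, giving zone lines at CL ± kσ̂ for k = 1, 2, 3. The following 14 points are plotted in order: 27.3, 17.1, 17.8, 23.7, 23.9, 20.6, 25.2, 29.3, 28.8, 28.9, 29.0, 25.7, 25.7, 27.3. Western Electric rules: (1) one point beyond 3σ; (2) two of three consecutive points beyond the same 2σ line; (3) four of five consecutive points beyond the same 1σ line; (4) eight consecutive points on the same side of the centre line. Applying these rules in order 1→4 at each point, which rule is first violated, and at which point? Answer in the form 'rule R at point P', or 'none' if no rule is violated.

Zone of each point (C = within 1σ̂, B = 1σ̂–2σ̂, A = 2σ̂–3σ̂, * = beyond 3σ̂; sign = side of CL): 1:+C, 2:-A, 3:-A, 4:-C, 5:-C, 6:-B, 7:-C, 8:+C, 9:+C, 10:+C, 11:+C, 12:-C, 13:-C, 14:+C
Rule 2 (two of three consecutive points beyond the same 2σ limit) is satisfied at point 3.

rule 2 at point 3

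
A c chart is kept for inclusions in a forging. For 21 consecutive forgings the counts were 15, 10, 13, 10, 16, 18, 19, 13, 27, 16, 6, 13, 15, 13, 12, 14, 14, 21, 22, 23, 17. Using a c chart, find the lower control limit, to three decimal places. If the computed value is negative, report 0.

3.733

c̄ = (15 + 10 + 13 + 10 + 16 + 18 + 19 + 13 + 27 + 16 + 6 + 13 + 15 + 13 + 12 + 14 + 14 + 21 + 22 + 23 + 17) / 21 = 327 / 21 = 15.5714
LCL = c̄ − 3√c̄ = 15.5714 − 3 × 3.9461 = 3.7332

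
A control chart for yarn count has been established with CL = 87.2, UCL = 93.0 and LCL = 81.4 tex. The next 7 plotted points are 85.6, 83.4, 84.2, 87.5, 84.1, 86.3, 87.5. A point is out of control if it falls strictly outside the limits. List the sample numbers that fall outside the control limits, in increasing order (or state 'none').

none

All 7 points lie within [81.4, 93.0].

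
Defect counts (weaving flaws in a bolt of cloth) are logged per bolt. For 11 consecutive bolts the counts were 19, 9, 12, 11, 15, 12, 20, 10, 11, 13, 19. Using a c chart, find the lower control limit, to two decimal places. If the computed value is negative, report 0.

c̄ = (19 + 9 + 12 + 11 + 15 + 12 + 20 + 10 + 11 + 13 + 19) / 11 = 151 / 11 = 13.7273
LCL = c̄ − 3√c̄ = 13.7273 − 3 × 3.7050 = 2.6122

2.61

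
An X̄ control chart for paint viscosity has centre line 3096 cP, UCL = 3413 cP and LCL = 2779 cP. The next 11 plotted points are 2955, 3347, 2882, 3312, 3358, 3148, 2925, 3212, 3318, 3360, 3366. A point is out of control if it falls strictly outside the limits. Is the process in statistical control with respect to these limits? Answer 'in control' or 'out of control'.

in control

All 11 points lie within [2779, 3413].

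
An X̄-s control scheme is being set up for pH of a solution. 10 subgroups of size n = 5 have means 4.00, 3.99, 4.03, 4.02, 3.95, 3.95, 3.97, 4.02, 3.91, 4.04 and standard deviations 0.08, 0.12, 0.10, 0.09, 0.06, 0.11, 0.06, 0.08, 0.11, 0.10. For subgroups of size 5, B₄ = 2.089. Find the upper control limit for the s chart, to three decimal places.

s̄ = (0.08 + 0.12 + 0.10 + 0.09 + 0.06 + 0.11 + 0.06 + 0.08 + 0.11 + 0.10) / 10 = 0.0910
UCL_s = B₄·s̄ = 2.089 × 0.0910 = 0.1901

0.190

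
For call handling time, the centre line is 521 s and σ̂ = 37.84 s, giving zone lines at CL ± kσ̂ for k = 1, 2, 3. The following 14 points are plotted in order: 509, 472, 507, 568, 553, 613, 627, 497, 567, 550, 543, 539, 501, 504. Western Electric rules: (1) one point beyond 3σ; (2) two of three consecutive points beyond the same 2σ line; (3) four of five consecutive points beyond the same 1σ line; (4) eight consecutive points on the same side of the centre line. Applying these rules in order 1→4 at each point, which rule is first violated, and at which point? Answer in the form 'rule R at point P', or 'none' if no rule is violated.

Zone of each point (C = within 1σ̂, B = 1σ̂–2σ̂, A = 2σ̂–3σ̂, * = beyond 3σ̂; sign = side of CL): 1:-C, 2:-B, 3:-C, 4:+B, 5:+C, 6:+A, 7:+A, 8:-C, 9:+B, 10:+C, 11:+C, 12:+C, 13:-C, 14:-C
Rule 2 (two of three consecutive points beyond the same 2σ limit) is satisfied at point 7.

rule 2 at point 7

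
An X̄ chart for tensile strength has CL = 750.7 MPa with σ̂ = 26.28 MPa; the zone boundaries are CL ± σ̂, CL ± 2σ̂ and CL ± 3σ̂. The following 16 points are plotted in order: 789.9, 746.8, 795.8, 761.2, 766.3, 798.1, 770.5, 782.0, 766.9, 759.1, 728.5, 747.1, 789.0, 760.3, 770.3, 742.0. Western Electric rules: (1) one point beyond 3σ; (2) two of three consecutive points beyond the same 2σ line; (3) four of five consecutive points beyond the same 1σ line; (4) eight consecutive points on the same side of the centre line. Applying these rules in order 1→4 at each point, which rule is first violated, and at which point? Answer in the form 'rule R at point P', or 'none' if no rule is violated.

rule 4 at point 10

Zone of each point (C = within 1σ̂, B = 1σ̂–2σ̂, A = 2σ̂–3σ̂, * = beyond 3σ̂; sign = side of CL): 1:+B, 2:-C, 3:+B, 4:+C, 5:+C, 6:+B, 7:+C, 8:+B, 9:+C, 10:+C, 11:-C, 12:-C, 13:+B, 14:+C, 15:+C, 16:-C
Rule 4 (eight consecutive points on the same side of the centre line) is satisfied at point 10.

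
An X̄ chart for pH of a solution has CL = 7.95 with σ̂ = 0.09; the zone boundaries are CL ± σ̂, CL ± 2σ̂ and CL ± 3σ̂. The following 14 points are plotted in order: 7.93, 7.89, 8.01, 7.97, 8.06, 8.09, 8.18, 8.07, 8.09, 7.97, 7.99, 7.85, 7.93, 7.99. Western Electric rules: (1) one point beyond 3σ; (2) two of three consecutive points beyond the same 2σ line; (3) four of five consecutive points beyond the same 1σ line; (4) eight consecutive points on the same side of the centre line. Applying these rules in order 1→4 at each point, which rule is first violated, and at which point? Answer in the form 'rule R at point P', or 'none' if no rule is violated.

Zone of each point (C = within 1σ̂, B = 1σ̂–2σ̂, A = 2σ̂–3σ̂, * = beyond 3σ̂; sign = side of CL): 1:-C, 2:-C, 3:+C, 4:+C, 5:+B, 6:+B, 7:+A, 8:+B, 9:+B, 10:+C, 11:+C, 12:-B, 13:-C, 14:+C
Rule 3 (four of five consecutive points beyond the same 1σ limit) is satisfied at point 8.

rule 3 at point 8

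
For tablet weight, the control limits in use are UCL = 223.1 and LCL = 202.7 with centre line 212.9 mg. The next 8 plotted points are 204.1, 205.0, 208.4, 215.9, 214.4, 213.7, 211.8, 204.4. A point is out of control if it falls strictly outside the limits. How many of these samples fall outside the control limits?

All 8 points lie within [202.7, 223.1].

0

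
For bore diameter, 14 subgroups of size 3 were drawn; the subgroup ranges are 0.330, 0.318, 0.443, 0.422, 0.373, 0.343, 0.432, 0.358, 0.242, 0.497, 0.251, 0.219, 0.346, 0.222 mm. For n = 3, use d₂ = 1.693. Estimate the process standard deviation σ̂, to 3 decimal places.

R̄ = (0.330 + 0.318 + 0.443 + 0.422 + 0.373 + 0.343 + 0.432 + 0.358 + 0.242 + 0.497 + 0.251 + 0.219 + 0.346 + 0.222) / 14 = 0.3426
σ̂ = R̄ / d₂ = 0.3426 / 1.693 = 0.2023

0.202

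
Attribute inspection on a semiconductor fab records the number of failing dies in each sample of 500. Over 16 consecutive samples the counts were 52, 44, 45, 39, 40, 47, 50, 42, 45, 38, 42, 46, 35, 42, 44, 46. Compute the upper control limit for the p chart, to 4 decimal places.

0.1250

p̄ = Σdᵢ / (k·n) = 697 / (16 × 500) = 0.08712
UCL = p̄ + 3·√(p̄(1−p̄)/n) = 0.08712 + 3 × √(0.08712×0.91287/500) = 0.08712 + 3 × 0.01261 = 0.12496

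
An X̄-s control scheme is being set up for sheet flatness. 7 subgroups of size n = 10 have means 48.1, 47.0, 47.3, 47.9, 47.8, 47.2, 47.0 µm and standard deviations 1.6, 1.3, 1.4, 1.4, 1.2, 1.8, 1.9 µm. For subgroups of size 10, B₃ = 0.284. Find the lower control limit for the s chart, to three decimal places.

s̄ = (1.6 + 1.3 + 1.4 + 1.4 + 1.2 + 1.8 + 1.9) / 7 = 1.5143
LCL_s = B₃·s̄ = 0.284 × 1.5143 = 0.4301

0.430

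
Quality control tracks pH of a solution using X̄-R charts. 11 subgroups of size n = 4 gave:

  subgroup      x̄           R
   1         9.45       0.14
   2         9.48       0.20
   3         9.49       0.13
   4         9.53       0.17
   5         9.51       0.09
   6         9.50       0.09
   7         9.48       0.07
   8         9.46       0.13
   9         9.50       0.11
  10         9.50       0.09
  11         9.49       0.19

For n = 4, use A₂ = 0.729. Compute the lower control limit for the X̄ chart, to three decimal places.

X̄̄ = (9.45 + 9.48 + 9.49 + 9.53 + 9.51 + 9.50 + 9.48 + 9.46 + 9.50 + 9.50 + 9.49) / 11 = 104.3900 / 11 = 9.4900
R̄ = (0.14 + 0.20 + 0.13 + 0.17 + 0.09 + 0.09 + 0.07 + 0.13 + 0.11 + 0.09 + 0.19) / 11 = 1.4100 / 11 = 0.1282
LCL = X̄̄ − A₂·R̄ = 9.4900 − 0.729 × 0.1282 = 9.3966

9.397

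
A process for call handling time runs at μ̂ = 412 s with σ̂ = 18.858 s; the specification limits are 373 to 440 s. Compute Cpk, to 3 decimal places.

0.495

Cpu = (USL − μ̂) / (3σ̂) = (440 − 412) / (3 × 18.858) = 0.4949; Cpl = (μ̂ − LSL) / (3σ̂) = (412 − 373) / (3 × 18.858) = 0.6894; Cpk = min(Cpu, Cpl) = 0.4949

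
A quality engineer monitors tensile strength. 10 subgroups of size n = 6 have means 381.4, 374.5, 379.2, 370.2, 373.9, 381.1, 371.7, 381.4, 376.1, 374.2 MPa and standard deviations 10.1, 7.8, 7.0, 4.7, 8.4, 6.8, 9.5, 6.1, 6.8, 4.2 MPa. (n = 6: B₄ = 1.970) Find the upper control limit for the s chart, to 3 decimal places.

14.066

s̄ = (10.1 + 7.8 + 7.0 + 4.7 + 8.4 + 6.8 + 9.5 + 6.1 + 6.8 + 4.2) / 10 = 7.1400
UCL_s = B₄·s̄ = 1.970 × 7.1400 = 14.0658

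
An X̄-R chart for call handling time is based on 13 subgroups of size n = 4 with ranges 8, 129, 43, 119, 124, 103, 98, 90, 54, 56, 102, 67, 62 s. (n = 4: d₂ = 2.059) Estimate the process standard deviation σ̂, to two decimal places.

39.41

R̄ = (8 + 129 + 43 + 119 + 124 + 103 + 98 + 90 + 54 + 56 + 102 + 67 + 62) / 13 = 81.1538
σ̂ = R̄ / d₂ = 81.1538 / 2.059 = 39.4142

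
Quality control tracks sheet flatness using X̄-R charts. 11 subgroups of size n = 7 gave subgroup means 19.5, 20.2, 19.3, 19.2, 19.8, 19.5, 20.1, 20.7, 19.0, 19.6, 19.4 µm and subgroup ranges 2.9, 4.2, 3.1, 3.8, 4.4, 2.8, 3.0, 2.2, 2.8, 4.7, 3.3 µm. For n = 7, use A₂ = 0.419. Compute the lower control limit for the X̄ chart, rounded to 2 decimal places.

X̄̄ = (19.5 + 20.2 + 19.3 + 19.2 + 19.8 + 19.5 + 20.1 + 20.7 + 19.0 + 19.6 + 19.4) / 11 = 216.3000 / 11 = 19.6636
R̄ = (2.9 + 4.2 + 3.1 + 3.8 + 4.4 + 2.8 + 3.0 + 2.2 + 2.8 + 4.7 + 3.3) / 11 = 37.2000 / 11 = 3.3818
LCL = X̄̄ − A₂·R̄ = 19.6636 − 0.419 × 3.3818 = 18.2467

18.25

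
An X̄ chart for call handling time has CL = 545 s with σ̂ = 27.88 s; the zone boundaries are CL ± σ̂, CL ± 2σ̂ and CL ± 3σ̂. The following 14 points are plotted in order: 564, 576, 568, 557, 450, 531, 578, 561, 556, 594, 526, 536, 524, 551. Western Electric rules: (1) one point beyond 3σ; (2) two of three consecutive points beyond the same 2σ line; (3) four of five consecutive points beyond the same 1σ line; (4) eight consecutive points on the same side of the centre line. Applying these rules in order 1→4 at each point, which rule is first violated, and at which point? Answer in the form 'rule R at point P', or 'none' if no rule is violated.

Zone of each point (C = within 1σ̂, B = 1σ̂–2σ̂, A = 2σ̂–3σ̂, * = beyond 3σ̂; sign = side of CL): 1:+C, 2:+B, 3:+C, 4:+C, 5:-*, 6:-C, 7:+B, 8:+C, 9:+C, 10:+B, 11:-C, 12:-C, 13:-C, 14:+C
Rule 1 (one point beyond the 3σ limits) is satisfied at point 5.

rule 1 at point 5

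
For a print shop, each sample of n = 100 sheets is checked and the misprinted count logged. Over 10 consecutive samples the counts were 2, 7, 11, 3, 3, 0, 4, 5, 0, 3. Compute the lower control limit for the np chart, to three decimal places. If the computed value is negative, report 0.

p̄ = Σdᵢ / (k·n) = 38 / (10 × 100) = 0.03800
LCL = np̄ − 3·√(np̄(1−p̄)) = 3.8000 − 3 × 1.9120 = -1.9359 → 0 (negative, so LCL = 0)

0.000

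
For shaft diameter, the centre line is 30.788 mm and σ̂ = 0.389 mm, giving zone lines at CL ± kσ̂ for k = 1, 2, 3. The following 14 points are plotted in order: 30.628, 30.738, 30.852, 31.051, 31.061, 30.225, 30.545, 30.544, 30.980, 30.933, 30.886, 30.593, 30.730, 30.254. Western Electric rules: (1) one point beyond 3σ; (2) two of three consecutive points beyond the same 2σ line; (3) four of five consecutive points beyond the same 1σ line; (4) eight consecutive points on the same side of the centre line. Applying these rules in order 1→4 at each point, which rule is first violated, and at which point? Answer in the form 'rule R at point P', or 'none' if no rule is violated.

Zone of each point (C = within 1σ̂, B = 1σ̂–2σ̂, A = 2σ̂–3σ̂, * = beyond 3σ̂; sign = side of CL): 1:-C, 2:-C, 3:+C, 4:+C, 5:+C, 6:-B, 7:-C, 8:-C, 9:+C, 10:+C, 11:+C, 12:-C, 13:-C, 14:-B
No rule fires across all 14 points.

none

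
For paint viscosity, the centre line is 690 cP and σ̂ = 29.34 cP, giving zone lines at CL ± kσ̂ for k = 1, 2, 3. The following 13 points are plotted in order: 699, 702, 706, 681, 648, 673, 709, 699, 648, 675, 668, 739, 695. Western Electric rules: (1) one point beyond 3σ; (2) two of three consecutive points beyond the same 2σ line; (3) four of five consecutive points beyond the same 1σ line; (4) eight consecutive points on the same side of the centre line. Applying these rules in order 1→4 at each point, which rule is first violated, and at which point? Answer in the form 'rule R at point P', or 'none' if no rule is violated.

none

Zone of each point (C = within 1σ̂, B = 1σ̂–2σ̂, A = 2σ̂–3σ̂, * = beyond 3σ̂; sign = side of CL): 1:+C, 2:+C, 3:+C, 4:-C, 5:-B, 6:-C, 7:+C, 8:+C, 9:-B, 10:-C, 11:-C, 12:+B, 13:+C
No rule fires across all 13 points.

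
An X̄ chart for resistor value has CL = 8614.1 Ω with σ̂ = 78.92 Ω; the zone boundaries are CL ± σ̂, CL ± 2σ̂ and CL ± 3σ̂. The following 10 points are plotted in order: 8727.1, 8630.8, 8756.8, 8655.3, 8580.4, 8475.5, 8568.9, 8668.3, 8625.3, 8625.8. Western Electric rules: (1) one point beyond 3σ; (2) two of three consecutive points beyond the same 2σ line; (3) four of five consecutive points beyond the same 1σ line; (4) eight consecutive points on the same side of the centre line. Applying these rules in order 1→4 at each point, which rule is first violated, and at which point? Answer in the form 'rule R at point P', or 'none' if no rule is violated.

none

Zone of each point (C = within 1σ̂, B = 1σ̂–2σ̂, A = 2σ̂–3σ̂, * = beyond 3σ̂; sign = side of CL): 1:+B, 2:+C, 3:+B, 4:+C, 5:-C, 6:-B, 7:-C, 8:+C, 9:+C, 10:+C
No rule fires across all 10 points.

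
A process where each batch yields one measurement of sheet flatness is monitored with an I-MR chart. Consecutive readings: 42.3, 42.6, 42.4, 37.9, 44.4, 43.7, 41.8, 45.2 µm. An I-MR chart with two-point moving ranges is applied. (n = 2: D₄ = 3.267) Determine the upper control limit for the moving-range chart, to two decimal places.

8.17

Moving ranges: 0.3, 0.2, 4.5, 6.5, 0.7, 1.9, 3.4; M̄R̄ = 17.5000 / 7 = 2.5000
UCL_MR = D₄·M̄R̄ = 3.267 × 2.5000 = 8.1675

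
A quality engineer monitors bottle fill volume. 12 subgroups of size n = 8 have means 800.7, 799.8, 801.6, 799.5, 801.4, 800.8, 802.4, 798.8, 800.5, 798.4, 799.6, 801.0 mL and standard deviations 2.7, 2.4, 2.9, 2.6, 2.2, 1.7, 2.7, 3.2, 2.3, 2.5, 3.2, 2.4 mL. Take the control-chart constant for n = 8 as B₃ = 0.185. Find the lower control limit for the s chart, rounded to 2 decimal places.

0.47

s̄ = (2.7 + 2.4 + 2.9 + 2.6 + 2.2 + 1.7 + 2.7 + 3.2 + 2.3 + 2.5 + 3.2 + 2.4) / 12 = 2.5667
LCL_s = B₃·s̄ = 0.185 × 2.5667 = 0.4748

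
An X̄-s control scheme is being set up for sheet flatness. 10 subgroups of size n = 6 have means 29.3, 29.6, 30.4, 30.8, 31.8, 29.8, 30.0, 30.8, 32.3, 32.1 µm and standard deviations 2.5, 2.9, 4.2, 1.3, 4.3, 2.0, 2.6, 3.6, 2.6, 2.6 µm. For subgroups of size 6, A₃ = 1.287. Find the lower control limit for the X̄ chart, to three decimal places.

X̄̄ = (29.3 + 29.6 + 30.4 + 30.8 + 31.8 + 29.8 + 30.0 + 30.8 + 32.3 + 32.1) / 10 = 30.6900
s̄ = (2.5 + 2.9 + 4.2 + 1.3 + 4.3 + 2.0 + 2.6 + 3.6 + 2.6 + 2.6) / 10 = 2.8600
LCL = X̄̄ − A₃·s̄ = 30.6900 − 1.287 × 2.8600 = 27.0092

27.009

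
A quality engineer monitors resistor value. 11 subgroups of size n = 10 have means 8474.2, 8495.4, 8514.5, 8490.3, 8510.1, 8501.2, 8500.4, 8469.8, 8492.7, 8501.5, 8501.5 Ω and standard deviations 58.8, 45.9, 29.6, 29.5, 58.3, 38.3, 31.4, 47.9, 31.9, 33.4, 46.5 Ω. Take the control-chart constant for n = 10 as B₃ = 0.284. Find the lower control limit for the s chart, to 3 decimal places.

11.657

s̄ = (58.8 + 45.9 + 29.6 + 29.5 + 58.3 + 38.3 + 31.4 + 47.9 + 31.9 + 33.4 + 46.5) / 11 = 41.0455
LCL_s = B₃·s̄ = 0.284 × 41.0455 = 11.6569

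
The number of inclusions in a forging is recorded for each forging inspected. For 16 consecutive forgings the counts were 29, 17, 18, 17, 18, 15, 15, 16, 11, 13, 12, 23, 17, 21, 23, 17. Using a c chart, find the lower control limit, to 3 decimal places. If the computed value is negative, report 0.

c̄ = (29 + 17 + 18 + 17 + 18 + 15 + 15 + 16 + 11 + 13 + 12 + 23 + 17 + 21 + 23 + 17) / 16 = 282 / 16 = 17.6250
LCL = c̄ − 3√c̄ = 17.6250 − 3 × 4.1982 = 5.0304

5.030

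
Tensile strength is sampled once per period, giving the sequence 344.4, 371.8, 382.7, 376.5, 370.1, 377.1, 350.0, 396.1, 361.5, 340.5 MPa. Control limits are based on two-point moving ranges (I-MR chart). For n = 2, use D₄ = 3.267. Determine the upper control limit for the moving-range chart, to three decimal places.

67.772

Moving ranges: 27.4, 10.9, 6.2, 6.4, 7.0, 27.1, 46.1, 34.6, 21.0; M̄R̄ = 186.7000 / 9 = 20.7444
UCL_MR = D₄·M̄R̄ = 3.267 × 20.7444 = 67.7721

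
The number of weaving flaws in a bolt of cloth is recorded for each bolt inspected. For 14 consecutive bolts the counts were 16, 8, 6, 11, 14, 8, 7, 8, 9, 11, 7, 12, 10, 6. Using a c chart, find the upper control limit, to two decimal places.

18.75

c̄ = (16 + 8 + 6 + 11 + 14 + 8 + 7 + 8 + 9 + 11 + 7 + 12 + 10 + 6) / 14 = 133 / 14 = 9.5000
UCL = c̄ + 3√c̄ = 9.5000 + 3 × √9.5000 = 9.5000 + 3 × 3.0822 = 18.7466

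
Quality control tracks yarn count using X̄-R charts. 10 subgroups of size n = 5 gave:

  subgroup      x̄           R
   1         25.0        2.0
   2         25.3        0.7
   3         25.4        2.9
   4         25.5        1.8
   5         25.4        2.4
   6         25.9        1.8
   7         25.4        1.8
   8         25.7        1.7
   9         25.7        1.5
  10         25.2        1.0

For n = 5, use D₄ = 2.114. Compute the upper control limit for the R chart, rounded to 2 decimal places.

R̄ = (2.0 + 0.7 + 2.9 + 1.8 + 2.4 + 1.8 + 1.8 + 1.7 + 1.5 + 1.0) / 10 = 17.6000 / 10 = 1.7600
UCL_R = D₄·R̄ = 2.114 × 1.7600 = 3.7206

3.72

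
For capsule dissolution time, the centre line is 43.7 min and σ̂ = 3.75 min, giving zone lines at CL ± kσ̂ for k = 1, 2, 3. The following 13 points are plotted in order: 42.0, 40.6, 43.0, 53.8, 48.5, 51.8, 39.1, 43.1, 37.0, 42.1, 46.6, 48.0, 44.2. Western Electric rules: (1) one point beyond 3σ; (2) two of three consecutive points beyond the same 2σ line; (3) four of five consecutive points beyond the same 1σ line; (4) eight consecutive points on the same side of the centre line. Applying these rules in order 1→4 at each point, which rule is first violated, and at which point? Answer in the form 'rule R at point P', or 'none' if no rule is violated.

rule 2 at point 6

Zone of each point (C = within 1σ̂, B = 1σ̂–2σ̂, A = 2σ̂–3σ̂, * = beyond 3σ̂; sign = side of CL): 1:-C, 2:-C, 3:-C, 4:+A, 5:+B, 6:+A, 7:-B, 8:-C, 9:-B, 10:-C, 11:+C, 12:+B, 13:+C
Rule 2 (two of three consecutive points beyond the same 2σ limit) is satisfied at point 6.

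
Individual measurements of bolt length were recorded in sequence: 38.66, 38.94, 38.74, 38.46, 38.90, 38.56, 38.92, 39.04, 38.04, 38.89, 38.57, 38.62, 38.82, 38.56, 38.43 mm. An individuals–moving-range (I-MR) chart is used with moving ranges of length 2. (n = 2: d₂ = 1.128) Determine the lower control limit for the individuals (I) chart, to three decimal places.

X̄ = (38.66 + 38.94 + 38.74 + 38.46 + 38.90 + 38.56 + 38.92 + 39.04 + 38.04 + 38.89 + 38.57 + 38.62 + 38.82 + 38.56 + 38.43) / 15 = 38.6767
Moving ranges: 0.28, 0.20, 0.28, 0.44, 0.34, 0.36, 0.12, 1.00, 0.85, 0.32, 0.05, 0.20, 0.26, 0.13; M̄R̄ = 4.8300 / 14 = 0.3450
LCL = X̄ − 3·M̄R̄/d₂ = 38.6767 − 3 × 0.3450 / 1.128 = 37.7591

37.759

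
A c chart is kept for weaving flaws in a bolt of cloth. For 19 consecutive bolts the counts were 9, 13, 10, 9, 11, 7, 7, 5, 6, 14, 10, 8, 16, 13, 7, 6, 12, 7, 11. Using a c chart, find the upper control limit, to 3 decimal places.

18.786

c̄ = (9 + 13 + 10 + 9 + 11 + 7 + 7 + 5 + 6 + 14 + 10 + 8 + 16 + 13 + 7 + 6 + 12 + 7 + 11) / 19 = 181 / 19 = 9.5263
UCL = c̄ + 3√c̄ = 9.5263 + 3 × √9.5263 = 9.5263 + 3 × 3.0865 = 18.7857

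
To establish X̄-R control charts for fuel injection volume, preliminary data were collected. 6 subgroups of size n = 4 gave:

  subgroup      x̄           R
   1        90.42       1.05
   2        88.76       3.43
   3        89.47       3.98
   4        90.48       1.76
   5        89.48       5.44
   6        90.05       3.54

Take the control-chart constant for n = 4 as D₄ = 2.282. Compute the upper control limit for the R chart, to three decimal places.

R̄ = (1.05 + 3.43 + 3.98 + 1.76 + 5.44 + 3.54) / 6 = 19.2000 / 6 = 3.2000
UCL_R = D₄·R̄ = 2.282 × 3.2000 = 7.3024

7.302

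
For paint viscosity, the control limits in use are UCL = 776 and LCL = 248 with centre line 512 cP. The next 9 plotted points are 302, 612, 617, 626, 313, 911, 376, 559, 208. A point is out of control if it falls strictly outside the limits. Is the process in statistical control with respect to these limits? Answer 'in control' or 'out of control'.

out of control

Compare each point to [248, 776]: sample 6 = 911 > UCL; sample 9 = 208 < LCL.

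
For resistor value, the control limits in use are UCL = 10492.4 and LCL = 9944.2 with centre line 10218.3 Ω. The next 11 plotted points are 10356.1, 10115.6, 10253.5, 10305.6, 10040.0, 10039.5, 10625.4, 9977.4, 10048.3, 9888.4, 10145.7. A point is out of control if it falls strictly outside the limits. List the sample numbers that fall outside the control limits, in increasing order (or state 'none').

Compare each point to [9944.2, 10492.4]: sample 7 = 10625.4 > UCL; sample 10 = 9888.4 < LCL.

7, 10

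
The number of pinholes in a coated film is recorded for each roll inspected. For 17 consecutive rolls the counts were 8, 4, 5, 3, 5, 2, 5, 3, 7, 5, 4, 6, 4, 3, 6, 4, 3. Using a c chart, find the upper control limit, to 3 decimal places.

10.914

c̄ = (8 + 4 + 5 + 3 + 5 + 2 + 5 + 3 + 7 + 5 + 4 + 6 + 4 + 3 + 6 + 4 + 3) / 17 = 77 / 17 = 4.5294
UCL = c̄ + 3√c̄ = 4.5294 + 3 × √4.5294 = 4.5294 + 3 × 2.1282 = 10.9141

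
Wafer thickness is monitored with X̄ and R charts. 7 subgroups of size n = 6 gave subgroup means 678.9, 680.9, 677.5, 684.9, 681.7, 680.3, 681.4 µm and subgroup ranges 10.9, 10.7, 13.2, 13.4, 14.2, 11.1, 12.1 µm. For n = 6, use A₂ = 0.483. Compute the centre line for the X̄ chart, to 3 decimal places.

X̄̄ = (678.9 + 680.9 + 677.5 + 684.9 + 681.7 + 680.3 + 681.4) / 7 = 4765.6000 / 7 = 680.8000
CL = X̄̄ = 680.8000

680.800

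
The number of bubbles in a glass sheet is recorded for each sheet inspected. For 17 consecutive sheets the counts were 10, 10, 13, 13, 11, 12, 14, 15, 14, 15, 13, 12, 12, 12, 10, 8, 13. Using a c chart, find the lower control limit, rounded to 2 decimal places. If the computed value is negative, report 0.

c̄ = (10 + 10 + 13 + 13 + 11 + 12 + 14 + 15 + 14 + 15 + 13 + 12 + 12 + 12 + 10 + 8 + 13) / 17 = 207 / 17 = 12.1765
LCL = c̄ − 3√c̄ = 12.1765 − 3 × 3.4895 = 1.7080

1.71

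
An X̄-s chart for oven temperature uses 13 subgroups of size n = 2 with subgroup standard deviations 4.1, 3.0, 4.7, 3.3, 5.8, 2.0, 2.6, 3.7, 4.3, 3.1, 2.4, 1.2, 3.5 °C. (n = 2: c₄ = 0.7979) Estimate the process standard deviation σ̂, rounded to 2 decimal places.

4.21

s̄ = (4.1 + 3.0 + 4.7 + 3.3 + 5.8 + 2.0 + 2.6 + 3.7 + 4.3 + 3.1 + 2.4 + 1.2 + 3.5) / 13 = 3.3615
σ̂ = s̄ / c₄ = 3.3615 / 0.7979 = 4.2130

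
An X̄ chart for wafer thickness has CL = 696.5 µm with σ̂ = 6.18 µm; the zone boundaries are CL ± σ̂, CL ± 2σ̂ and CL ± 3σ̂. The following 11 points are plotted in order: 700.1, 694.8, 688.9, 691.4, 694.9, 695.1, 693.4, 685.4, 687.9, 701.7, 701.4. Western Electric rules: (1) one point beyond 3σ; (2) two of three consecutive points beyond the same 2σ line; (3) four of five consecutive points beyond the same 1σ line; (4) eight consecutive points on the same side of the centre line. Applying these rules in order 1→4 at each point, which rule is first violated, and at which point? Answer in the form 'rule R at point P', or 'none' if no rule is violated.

rule 4 at point 9

Zone of each point (C = within 1σ̂, B = 1σ̂–2σ̂, A = 2σ̂–3σ̂, * = beyond 3σ̂; sign = side of CL): 1:+C, 2:-C, 3:-B, 4:-C, 5:-C, 6:-C, 7:-C, 8:-B, 9:-B, 10:+C, 11:+C
Rule 4 (eight consecutive points on the same side of the centre line) is satisfied at point 9.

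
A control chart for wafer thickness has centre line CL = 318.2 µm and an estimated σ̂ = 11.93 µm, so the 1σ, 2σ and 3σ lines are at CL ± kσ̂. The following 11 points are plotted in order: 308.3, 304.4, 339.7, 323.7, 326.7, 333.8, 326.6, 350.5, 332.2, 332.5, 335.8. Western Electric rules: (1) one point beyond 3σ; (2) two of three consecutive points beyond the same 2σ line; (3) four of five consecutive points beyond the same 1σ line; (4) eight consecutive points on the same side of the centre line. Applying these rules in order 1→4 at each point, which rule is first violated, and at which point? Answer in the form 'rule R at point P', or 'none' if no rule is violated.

Zone of each point (C = within 1σ̂, B = 1σ̂–2σ̂, A = 2σ̂–3σ̂, * = beyond 3σ̂; sign = side of CL): 1:-C, 2:-B, 3:+B, 4:+C, 5:+C, 6:+B, 7:+C, 8:+A, 9:+B, 10:+B, 11:+B
Rule 3 (four of five consecutive points beyond the same 1σ limit) is satisfied at point 10.

rule 3 at point 10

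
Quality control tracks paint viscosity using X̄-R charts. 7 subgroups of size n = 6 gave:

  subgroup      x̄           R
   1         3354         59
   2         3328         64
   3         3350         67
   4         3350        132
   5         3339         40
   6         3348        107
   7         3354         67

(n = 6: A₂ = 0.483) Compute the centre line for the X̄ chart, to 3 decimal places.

X̄̄ = (3354 + 3328 + 3350 + 3350 + 3339 + 3348 + 3354) / 7 = 23423.0000 / 7 = 3346.1429
CL = X̄̄ = 3346.1429

3346.143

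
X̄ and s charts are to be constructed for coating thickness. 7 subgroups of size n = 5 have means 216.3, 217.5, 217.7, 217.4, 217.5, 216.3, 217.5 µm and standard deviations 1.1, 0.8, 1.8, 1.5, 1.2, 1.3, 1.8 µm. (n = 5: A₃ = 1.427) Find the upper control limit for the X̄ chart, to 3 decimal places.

X̄̄ = (216.3 + 217.5 + 217.7 + 217.4 + 217.5 + 216.3 + 217.5) / 7 = 217.1714
s̄ = (1.1 + 0.8 + 1.8 + 1.5 + 1.2 + 1.3 + 1.8) / 7 = 1.3571
UCL = X̄̄ + A₃·s̄ = 217.1714 + 1.427 × 1.3571 = 219.1081

219.108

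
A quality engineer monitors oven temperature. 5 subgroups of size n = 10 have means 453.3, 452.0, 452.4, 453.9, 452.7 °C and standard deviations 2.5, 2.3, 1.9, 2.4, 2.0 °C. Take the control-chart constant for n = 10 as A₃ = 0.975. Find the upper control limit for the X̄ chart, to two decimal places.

X̄̄ = (453.3 + 452.0 + 452.4 + 453.9 + 452.7) / 5 = 452.8600
s̄ = (2.5 + 2.3 + 1.9 + 2.4 + 2.0) / 5 = 2.2200
UCL = X̄̄ + A₃·s̄ = 452.8600 + 0.975 × 2.2200 = 455.0245

455.02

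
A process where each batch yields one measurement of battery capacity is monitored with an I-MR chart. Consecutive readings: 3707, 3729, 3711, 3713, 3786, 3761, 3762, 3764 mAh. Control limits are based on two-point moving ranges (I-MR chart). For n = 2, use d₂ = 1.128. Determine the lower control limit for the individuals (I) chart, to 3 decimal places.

X̄ = (3707 + 3729 + 3711 + 3713 + 3786 + 3761 + 3762 + 3764) / 8 = 3741.6250
Moving ranges: 22, 18, 2, 73, 25, 1, 2; M̄R̄ = 143.0000 / 7 = 20.4286
LCL = X̄ − 3·M̄R̄/d₂ = 3741.6250 − 3 × 20.4286 / 1.128 = 3687.2937

3687.294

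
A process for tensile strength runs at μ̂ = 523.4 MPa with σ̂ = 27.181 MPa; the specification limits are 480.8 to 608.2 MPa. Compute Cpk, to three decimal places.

0.522

Cpu = (USL − μ̂) / (3σ̂) = (608.2 − 523.4) / (3 × 27.181) = 1.0399; Cpl = (μ̂ − LSL) / (3σ̂) = (523.4 − 480.8) / (3 × 27.181) = 0.5224; Cpk = min(Cpu, Cpl) = 0.5224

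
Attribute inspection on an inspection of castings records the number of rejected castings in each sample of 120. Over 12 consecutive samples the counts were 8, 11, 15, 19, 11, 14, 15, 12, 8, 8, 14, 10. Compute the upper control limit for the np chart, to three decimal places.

p̄ = Σdᵢ / (k·n) = 145 / (12 × 120) = 0.10069
UCL = np̄ + 3·√(np̄(1−p̄)) = 12.0833 + 3 × √(12.0833×0.89931) = 12.0833 + 3 × 3.2965 = 21.9727

21.973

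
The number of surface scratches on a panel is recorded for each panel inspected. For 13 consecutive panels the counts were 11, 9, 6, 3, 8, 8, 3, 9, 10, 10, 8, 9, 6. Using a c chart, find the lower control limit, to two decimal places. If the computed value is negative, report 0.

c̄ = (11 + 9 + 6 + 3 + 8 + 8 + 3 + 9 + 10 + 10 + 8 + 9 + 6) / 13 = 100 / 13 = 7.6923
LCL = c̄ − 3√c̄ = 7.6923 − 3 × 2.7735 = -0.6282 → 0 (cannot be negative)

0.00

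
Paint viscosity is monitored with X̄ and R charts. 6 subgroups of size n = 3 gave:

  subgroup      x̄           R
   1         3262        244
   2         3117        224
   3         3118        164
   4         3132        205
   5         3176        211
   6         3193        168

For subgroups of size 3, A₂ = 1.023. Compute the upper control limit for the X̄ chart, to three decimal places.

X̄̄ = (3262 + 3117 + 3118 + 3132 + 3176 + 3193) / 6 = 18998.0000 / 6 = 3166.3333
R̄ = (244 + 224 + 164 + 205 + 211 + 168) / 6 = 1216.0000 / 6 = 202.6667
UCL = X̄̄ + A₂·R̄ = 3166.3333 + 1.023 × 202.6667 = 3373.6613

3373.661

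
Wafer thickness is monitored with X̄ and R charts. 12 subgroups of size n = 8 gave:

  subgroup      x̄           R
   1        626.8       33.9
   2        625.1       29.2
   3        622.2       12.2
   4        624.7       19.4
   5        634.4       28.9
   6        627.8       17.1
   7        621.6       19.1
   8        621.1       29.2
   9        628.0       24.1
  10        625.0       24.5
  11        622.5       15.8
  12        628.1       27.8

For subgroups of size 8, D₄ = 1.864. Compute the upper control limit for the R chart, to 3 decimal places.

43.680

R̄ = (33.9 + 29.2 + 12.2 + 19.4 + 28.9 + 17.1 + 19.1 + 29.2 + 24.1 + 24.5 + 15.8 + 27.8) / 12 = 281.2000 / 12 = 23.4333
UCL_R = D₄·R̄ = 1.864 × 23.4333 = 43.6797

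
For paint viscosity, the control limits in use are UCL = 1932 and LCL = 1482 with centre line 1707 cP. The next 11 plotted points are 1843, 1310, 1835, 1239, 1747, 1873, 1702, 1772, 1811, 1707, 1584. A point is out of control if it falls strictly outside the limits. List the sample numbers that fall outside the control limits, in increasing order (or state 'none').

Compare each point to [1482, 1932]: sample 2 = 1310 < LCL; sample 4 = 1239 < LCL.

2, 4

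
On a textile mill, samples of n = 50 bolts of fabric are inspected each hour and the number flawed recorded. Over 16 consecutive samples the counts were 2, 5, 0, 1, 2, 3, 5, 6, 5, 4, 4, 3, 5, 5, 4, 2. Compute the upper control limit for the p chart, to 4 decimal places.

p̄ = Σdᵢ / (k·n) = 56 / (16 × 50) = 0.07000
UCL = p̄ + 3·√(p̄(1−p̄)/n) = 0.07000 + 3 × √(0.07000×0.93000/50) = 0.07000 + 3 × 0.03608 = 0.17825

0.1782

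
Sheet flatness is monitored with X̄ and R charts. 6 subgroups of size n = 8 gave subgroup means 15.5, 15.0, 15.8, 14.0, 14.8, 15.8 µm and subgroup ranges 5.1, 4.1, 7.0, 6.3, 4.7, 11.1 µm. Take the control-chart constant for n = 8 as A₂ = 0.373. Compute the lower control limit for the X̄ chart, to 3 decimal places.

X̄̄ = (15.5 + 15.0 + 15.8 + 14.0 + 14.8 + 15.8) / 6 = 90.9000 / 6 = 15.1500
R̄ = (5.1 + 4.1 + 7.0 + 6.3 + 4.7 + 11.1) / 6 = 38.3000 / 6 = 6.3833
LCL = X̄̄ − A₂·R̄ = 15.1500 − 0.373 × 6.3833 = 12.7690

12.769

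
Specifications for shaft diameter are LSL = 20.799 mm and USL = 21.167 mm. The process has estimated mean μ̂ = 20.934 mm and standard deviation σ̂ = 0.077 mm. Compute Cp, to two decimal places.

Cp = (USL − LSL) / (6σ̂) = (21.167 − 20.799) / (6 × 0.077) = 0.3680 / 0.4620 = 0.7965

0.80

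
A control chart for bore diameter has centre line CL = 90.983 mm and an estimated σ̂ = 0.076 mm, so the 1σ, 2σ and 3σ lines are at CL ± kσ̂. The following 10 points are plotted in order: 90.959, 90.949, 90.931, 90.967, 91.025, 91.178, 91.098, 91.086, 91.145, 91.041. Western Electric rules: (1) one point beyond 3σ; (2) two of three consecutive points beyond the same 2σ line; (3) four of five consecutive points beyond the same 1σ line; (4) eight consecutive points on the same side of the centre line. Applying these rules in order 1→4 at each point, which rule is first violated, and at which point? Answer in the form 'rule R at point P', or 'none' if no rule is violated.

rule 3 at point 9

Zone of each point (C = within 1σ̂, B = 1σ̂–2σ̂, A = 2σ̂–3σ̂, * = beyond 3σ̂; sign = side of CL): 1:-C, 2:-C, 3:-C, 4:-C, 5:+C, 6:+A, 7:+B, 8:+B, 9:+A, 10:+C
Rule 3 (four of five consecutive points beyond the same 1σ limit) is satisfied at point 9.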